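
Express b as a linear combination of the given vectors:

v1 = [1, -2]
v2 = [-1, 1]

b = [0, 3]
c1 = -3, c2 = -3

b = -3·v1 + -3·v2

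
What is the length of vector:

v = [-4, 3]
5

||v||₂ = √((-4)² + (3)²) = √25 = 5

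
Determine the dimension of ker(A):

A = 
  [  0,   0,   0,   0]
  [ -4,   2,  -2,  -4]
nullity(A) = 3

Row reduce:
Swap R1 ↔ R2
REF = 
  [ -4,   2,  -2,  -4]
  [  0,   0,   0,   0]
Pivot columns: 1 → 1 pivot.
rank(A) = 1, so nullity(A) = 4 - 1 = 3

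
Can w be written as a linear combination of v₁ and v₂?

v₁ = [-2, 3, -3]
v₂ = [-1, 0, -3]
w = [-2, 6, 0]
Yes

Form the augmented matrix and row-reduce:
[v₁|v₂|w] = 
  [ -2,  -1,  -2]
  [  3,   0,   6]
  [ -3,  -3,   0]
R2 → R2 + (3/2)·R1
R3 → R3 - (3/2)·R1
R3 → R3 - (1)·R2
REF = 
  [  -2,   -1,   -2]
  [   0, -3/2,    3]
  [   0,    0,    0]

No row of the form [0 0 | nonzero], so the system is consistent. Back-substitution gives c₁ = 2, c₂ = -2: w = (2)·v₁ + (-2)·v₂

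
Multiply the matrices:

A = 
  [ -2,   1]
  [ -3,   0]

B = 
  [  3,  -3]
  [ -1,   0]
A is 2×2 and B is 2×2, so AB is 2×2. Each entry is (row of A)·(column of B):
AB[1,1] = (-2)(3) + (1)(-1) = -7
AB[1,2] = (-2)(-3) + (1)(0) = 6
AB[2,1] = (-3)(3) + (0)(-1) = -9
AB[2,2] = (-3)(-3) + (0)(0) = 9

AB = 
  [ -7,   6]
  [ -9,   9]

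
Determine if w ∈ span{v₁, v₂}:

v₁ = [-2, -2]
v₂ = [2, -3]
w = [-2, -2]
Yes

Form the augmented matrix and row-reduce:
[v₁|v₂|w] = 
  [ -2,   2,  -2]
  [ -2,  -3,  -2]
R2 → R2 - (1)·R1
REF = 
  [ -2,   2,  -2]
  [  0,  -5,   0]

No row of the form [0 0 | nonzero], so the system is consistent. Back-substitution gives c₁ = 1, c₂ = 0: w = (1)·v₁ + (0)·v₂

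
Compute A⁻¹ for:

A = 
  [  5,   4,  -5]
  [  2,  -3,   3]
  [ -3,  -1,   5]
det(A) = (5)·((-3)(5) - (3)(-1)) - (4)·((2)(5) - (3)(-3)) + (-5)·((2)(-1) - (-3)(-3))
  = (5)(-12) - (4)(19) + (-5)(-11)
  = -81
det(A) = -81 ≠ 0, so A is invertible.

Cofactors Cᵢⱼ = (-1)ⁱ⁺ʲ·Mᵢⱼ:
C = 
  [-12, -19, -11]
  [-15,  10,  -7]
  [ -3, -25, -23]

adj(A) = Cᵀ:
adj(A) = 
  [-12, -15,  -3]
  [-19,  10, -25]
  [-11,  -7, -23]

A⁻¹ = (-1/81) · adj(A):
A⁻¹ = 
  [  4/27,   5/27,   1/27]
  [ 19/81, -10/81,  25/81]
  [ 11/81,   7/81,  23/81]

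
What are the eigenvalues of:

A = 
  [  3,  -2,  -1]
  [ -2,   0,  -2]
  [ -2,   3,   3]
Characteristic polynomial: det(λI - A) = λ³ - 6λ² + 9λ - 4
Testing integer divisors of the constant term: p(1) = 0, so (λ - 1) is a factor:
p(λ) = (λ - 1)(λ² - 5λ + 4)
λ² - 5λ + 4 = (λ - 1)(λ - 4)

λ = 1, 4, 1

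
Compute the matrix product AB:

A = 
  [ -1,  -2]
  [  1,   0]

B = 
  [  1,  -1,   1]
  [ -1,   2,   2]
A is 2×2 and B is 2×3, so AB is 2×3. Each entry is (row of A)·(column of B):
AB[1,1] = (-1)(1) + (-2)(-1) = 1
AB[1,2] = (-1)(-1) + (-2)(2) = -3
AB[1,3] = (-1)(1) + (-2)(2) = -5
AB[2,1] = (1)(1) + (0)(-1) = 1
AB[2,2] = (1)(-1) + (0)(2) = -1
AB[2,3] = (1)(1) + (0)(2) = 1

AB = 
  [  1,  -3,  -5]
  [  1,  -1,   1]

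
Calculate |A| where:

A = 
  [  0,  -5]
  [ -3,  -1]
-15

For a 2×2 matrix, det = ad - bc = (0)(-1) - (-5)(-3) = -15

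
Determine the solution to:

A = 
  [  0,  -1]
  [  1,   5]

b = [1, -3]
x = [2, -1]

Row reduce the augmented matrix [A|b]:
Swap R1 ↔ R2
REF = 
  [  1,   5,  -3]
  [  0,  -1,   1]

Back-substitution:
x₂ = 1 / (-1) = -1
x₁ = (-3 - (5)(-1)) / 1 = 2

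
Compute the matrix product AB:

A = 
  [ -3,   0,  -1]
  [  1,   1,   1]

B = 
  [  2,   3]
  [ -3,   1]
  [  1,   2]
AB = 
  [ -7, -11]
  [  0,   6]

A is 2×3 and B is 3×2, so AB is 2×2. Each entry is (row of A)·(column of B):
AB[1,1] = (-3)(2) + (0)(-3) + (-1)(1) = -7
AB[1,2] = (-3)(3) + (0)(1) + (-1)(2) = -11
AB[2,1] = (1)(2) + (1)(-3) + (1)(1) = 0
AB[2,2] = (1)(3) + (1)(1) + (1)(2) = 6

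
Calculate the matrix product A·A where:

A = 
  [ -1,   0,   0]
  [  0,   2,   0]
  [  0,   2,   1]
A² = A·A:
A²[1,1] = (-1)(-1) + (0)(0) + (0)(0) = 1
A²[1,2] = (-1)(0) + (0)(2) + (0)(2) = 0
A²[1,3] = (-1)(0) + (0)(0) + (0)(1) = 0
A²[2,1] = (0)(-1) + (2)(0) + (0)(0) = 0
A²[2,2] = (0)(0) + (2)(2) + (0)(2) = 4
A²[2,3] = (0)(0) + (2)(0) + (0)(1) = 0
A²[3,1] = (0)(-1) + (2)(0) + (1)(0) = 0
A²[3,2] = (0)(0) + (2)(2) + (1)(2) = 6
A²[3,3] = (0)(0) + (2)(0) + (1)(1) = 1
A² = 
  [  1,   0,   0]
  [  0,   4,   0]
  [  0,   6,   1]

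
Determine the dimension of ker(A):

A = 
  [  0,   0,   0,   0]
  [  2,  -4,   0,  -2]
nullity(A) = 3

Row reduce:
Swap R1 ↔ R2
REF = 
  [  2,  -4,   0,  -2]
  [  0,   0,   0,   0]
Pivot columns: 1 → 1 pivot.
rank(A) = 1, so nullity(A) = 4 - 1 = 3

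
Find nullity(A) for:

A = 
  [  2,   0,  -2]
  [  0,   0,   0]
nullity(A) = 2

Row reduce:
(no row operations needed)
REF = 
  [  2,   0,  -2]
  [  0,   0,   0]
Pivot columns: 1 → 1 pivot.
rank(A) = 1, so nullity(A) = 3 - 1 = 2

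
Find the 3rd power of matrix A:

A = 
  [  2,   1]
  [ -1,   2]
A² = A·A:
A²[1,1] = (2)(2) + (1)(-1) = 3
A²[1,2] = (2)(1) + (1)(2) = 4
A²[2,1] = (-1)(2) + (2)(-1) = -4
A²[2,2] = (-1)(1) + (2)(2) = 3
A² = 
  [  3,   4]
  [ -4,   3]

A^3 = A^2·A:
A^3[1,1] = (3)(2) + (4)(-1) = 2
A^3[1,2] = (3)(1) + (4)(2) = 11
A^3[2,1] = (-4)(2) + (3)(-1) = -11
A^3[2,2] = (-4)(1) + (3)(2) = 2
A^3 = 
  [  2,  11]
  [-11,   2]

Therefore
A^3 = 
  [  2,  11]
  [-11,   2]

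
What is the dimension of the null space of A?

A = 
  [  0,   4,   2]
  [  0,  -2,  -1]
nullity(A) = 2

Row reduce:
R2 → R2 + (1/2)·R1
REF = 
  [  0,   4,   2]
  [  0,   0,   0]
Pivot columns: 2 → 1 pivot.
rank(A) = 1, so nullity(A) = 3 - 1 = 2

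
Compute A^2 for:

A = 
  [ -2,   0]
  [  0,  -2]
A² = A·A:
A²[1,1] = (-2)(-2) + (0)(0) = 4
A²[1,2] = (-2)(0) + (0)(-2) = 0
A²[2,1] = (0)(-2) + (-2)(0) = 0
A²[2,2] = (0)(0) + (-2)(-2) = 4
A² = 
  [  4,   0]
  [  0,   4]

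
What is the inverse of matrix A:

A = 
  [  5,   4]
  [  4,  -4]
det(A) = (5)(-4) - (4)(4) = -36
For a 2×2 matrix, A⁻¹ = (1/det(A)) · [[d, -b], [-c, a]]
    = (-1/36) · [[-4, -4], [-4, 5]]

A⁻¹ = 
  [  1/9,   1/9]
  [  1/9, -5/36]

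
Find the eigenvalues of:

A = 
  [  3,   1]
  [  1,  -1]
tr(A) = 2, det(A) = -4
Characteristic polynomial: λ² - tr(A)λ + det(A) = λ² - 2λ - 4
λ² - 2λ - 4 = 0  ⇒  λ = (2 ± √((-2)² - 4·(-4)))/2 = (2 ± √(20))/2
  = 1 + √5,  1 - √5

λ = 1 + √5, 1 - √5  (≈ 3.236, -1.236)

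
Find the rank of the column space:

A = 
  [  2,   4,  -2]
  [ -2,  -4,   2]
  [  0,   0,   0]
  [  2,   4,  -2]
dim(Col(A)) = 1

Row reduce:
R2 → R2 + (1)·R1
R4 → R4 - (1)·R1
REF = 
  [  2,   4,  -2]
  [  0,   0,   0]
  [  0,   0,   0]
  [  0,   0,   0]
Pivot columns: 1 → 1 pivot.
dim(Col(A)) = number of pivot columns = 1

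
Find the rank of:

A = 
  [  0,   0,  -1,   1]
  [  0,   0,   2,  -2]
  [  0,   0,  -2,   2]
Row reduce:
R2 → R2 + (2)·R1
R3 → R3 - (2)·R1
REF = 
  [  0,   0,  -1,   1]
  [  0,   0,   0,   0]
  [  0,   0,   0,   0]
Pivot columns: 3 → 1 pivot.

rank(A) = 1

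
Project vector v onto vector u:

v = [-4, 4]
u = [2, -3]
proj_u(v) = [-40/13, 60/13]

v·u = (-4)(2) + (4)(-3) = -20
u·u = (2)² + (-3)² = 13
proj_u(v) = (v·u / u·u) × u = (-20/13) × u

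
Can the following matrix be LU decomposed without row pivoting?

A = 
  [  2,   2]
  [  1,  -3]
Yes.
A[1,1] = 2 ≠ 0, so Gaussian elimination proceeds without a row swap: multiplier ℓ₂₁ = (1)/(2) = 1/2, and U[2,2] = -3 - (1/2)(2) = -4.
L = 
  [  1,   0]
  [1/2,   1]
U = 
  [  2,   2]
  [  0,  -4]
Check row 2 of LU: [(1/2)(2), (1/2)(2) + (-4)] = [1, -3] = row 2 of A ✓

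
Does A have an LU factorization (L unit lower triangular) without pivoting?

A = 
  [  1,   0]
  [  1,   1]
Yes.
A[1,1] = 1 ≠ 0, so Gaussian elimination proceeds without a row swap: multiplier ℓ₂₁ = (1)/(1) = 1, and U[2,2] = 1 - (1)(0) = 1.
L = 
  [  1,   0]
  [  1,   1]
U = 
  [  1,   0]
  [  0,   1]
Check row 2 of LU: [(1)(1), (1)(0) + 1] = [1, 1] = row 2 of A ✓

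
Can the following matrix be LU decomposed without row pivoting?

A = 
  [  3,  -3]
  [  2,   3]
Yes.
A[1,1] = 3 ≠ 0, so Gaussian elimination proceeds without a row swap: multiplier ℓ₂₁ = (2)/(3) = 2/3, and U[2,2] = 3 - (2/3)(-3) = 5.
L = 
  [  1,   0]
  [2/3,   1]
U = 
  [  3,  -3]
  [  0,   5]
Check row 2 of LU: [(2/3)(3), (2/3)(-3) + 5] = [2, 3] = row 2 of A ✓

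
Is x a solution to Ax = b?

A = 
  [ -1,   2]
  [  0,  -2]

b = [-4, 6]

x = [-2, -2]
No

Ax = [-2, 4] ≠ b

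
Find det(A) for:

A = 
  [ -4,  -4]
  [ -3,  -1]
For a 2×2 matrix, det = ad - bc = (-4)(-1) - (-4)(-3) = -8

det(A) = -8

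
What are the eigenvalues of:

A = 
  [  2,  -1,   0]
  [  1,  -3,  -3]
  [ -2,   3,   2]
λ = 1, i√2, -i√2  (≈ 1, 0 + 1.414i, 0 - 1.414i)

Characteristic polynomial: det(λI - A) = λ³ - λ² + 2λ - 2
Testing integer divisors of the constant term: p(1) = 0, so (λ - 1) is a factor:
p(λ) = (λ - 1)(λ² + 2)
λ² + 2 = 0  ⇒  λ = (0 ± √((0)² - 4·(2)))/2 = (0 ± √(-8))/2
  = i√2,  -i√2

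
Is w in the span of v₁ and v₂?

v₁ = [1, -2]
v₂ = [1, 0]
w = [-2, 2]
Yes

Form the augmented matrix and row-reduce:
[v₁|v₂|w] = 
  [  1,   1,  -2]
  [ -2,   0,   2]
R2 → R2 + (2)·R1
REF = 
  [  1,   1,  -2]
  [  0,   2,  -2]

No row of the form [0 0 | nonzero], so the system is consistent. Back-substitution gives c₁ = -1, c₂ = -1: w = (-1)·v₁ + (-1)·v₂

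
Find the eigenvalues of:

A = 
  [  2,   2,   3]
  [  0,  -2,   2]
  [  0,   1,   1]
λ = 2, (-1 + √17)/2, (-1 - √17)/2  (≈ 2, 1.562, -2.562)

Characteristic polynomial: det(λI - A) = λ³ - λ² - 6λ + 8
Testing integer divisors of the constant term: p(2) = 0, so (λ - 2) is a factor:
p(λ) = (λ - 2)(λ² + λ - 4)
λ² + λ - 4 = 0  ⇒  λ = (-1 ± √((1)² - 4·(-4)))/2 = (-1 ± √(17))/2
  = (-1 + √17)/2,  (-1 - √17)/2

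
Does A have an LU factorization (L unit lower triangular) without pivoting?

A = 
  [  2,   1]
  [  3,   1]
Yes.
A[1,1] = 2 ≠ 0, so Gaussian elimination proceeds without a row swap: multiplier ℓ₂₁ = (3)/(2) = 3/2, and U[2,2] = 1 - (3/2)(1) = -1/2.
L = 
  [  1,   0]
  [3/2,   1]
U = 
  [   2,    1]
  [   0, -1/2]
Check row 2 of LU: [(3/2)(2), (3/2)(1) + (-1/2)] = [3, 1] = row 2 of A ✓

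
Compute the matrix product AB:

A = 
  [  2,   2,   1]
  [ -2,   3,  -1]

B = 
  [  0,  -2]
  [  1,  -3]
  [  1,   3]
AB = 
  [  3,  -7]
  [  2,  -8]

A is 2×3 and B is 3×2, so AB is 2×2. Each entry is (row of A)·(column of B):
AB[1,1] = (2)(0) + (2)(1) + (1)(1) = 3
AB[1,2] = (2)(-2) + (2)(-3) + (1)(3) = -7
AB[2,1] = (-2)(0) + (3)(1) + (-1)(1) = 2
AB[2,2] = (-2)(-2) + (3)(-3) + (-1)(3) = -8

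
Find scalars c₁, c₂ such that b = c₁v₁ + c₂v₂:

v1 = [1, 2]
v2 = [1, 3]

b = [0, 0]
c1 = 0, c2 = 0

b = 0·v1 + 0·v2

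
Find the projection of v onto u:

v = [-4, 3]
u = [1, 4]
proj_u(v) = [8/17, 32/17]

v·u = (-4)(1) + (3)(4) = 8
u·u = (1)² + (4)² = 17
proj_u(v) = (v·u / u·u) × u = (8/17) × u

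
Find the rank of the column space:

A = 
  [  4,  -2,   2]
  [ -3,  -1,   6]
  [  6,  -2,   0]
dim(Col(A)) = 2

Row reduce:
R2 → R2 + (3/4)·R1
R3 → R3 - (3/2)·R1
R3 → R3 + (2/5)·R2
REF = 
  [   4,   -2,    2]
  [   0, -5/2, 15/2]
  [   0,    0,    0]
Pivot columns: 1, 2 → 2 pivots.
dim(Col(A)) = number of pivot columns = 2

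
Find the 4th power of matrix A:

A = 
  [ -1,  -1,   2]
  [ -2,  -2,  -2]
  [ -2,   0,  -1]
A² = A·A:
A²[1,1] = (-1)(-1) + (-1)(-2) + (2)(-2) = -1
A²[1,2] = (-1)(-1) + (-1)(-2) + (2)(0) = 3
A²[1,3] = (-1)(2) + (-1)(-2) + (2)(-1) = -2
A²[2,1] = (-2)(-1) + (-2)(-2) + (-2)(-2) = 10
A²[2,2] = (-2)(-1) + (-2)(-2) + (-2)(0) = 6
A²[2,3] = (-2)(2) + (-2)(-2) + (-2)(-1) = 2
A²[3,1] = (-2)(-1) + (0)(-2) + (-1)(-2) = 4
A²[3,2] = (-2)(-1) + (0)(-2) + (-1)(0) = 2
A²[3,3] = (-2)(2) + (0)(-2) + (-1)(-1) = -3
A² = 
  [ -1,   3,  -2]
  [ 10,   6,   2]
  [  4,   2,  -3]

A^3 = A^2·A:
A^3[1,1] = (-1)(-1) + (3)(-2) + (-2)(-2) = -1
A^3[1,2] = (-1)(-1) + (3)(-2) + (-2)(0) = -5
A^3[1,3] = (-1)(2) + (3)(-2) + (-2)(-1) = -6
A^3[2,1] = (10)(-1) + (6)(-2) + (2)(-2) = -26
A^3[2,2] = (10)(-1) + (6)(-2) + (2)(0) = -22
A^3[2,3] = (10)(2) + (6)(-2) + (2)(-1) = 6
A^3[3,1] = (4)(-1) + (2)(-2) + (-3)(-2) = -2
A^3[3,2] = (4)(-1) + (2)(-2) + (-3)(0) = -8
A^3[3,3] = (4)(2) + (2)(-2) + (-3)(-1) = 7
A^3 = 
  [ -1,  -5,  -6]
  [-26, -22,   6]
  [ -2,  -8,   7]

A^4 = A^3·A:
A^4[1,1] = (-1)(-1) + (-5)(-2) + (-6)(-2) = 23
A^4[1,2] = (-1)(-1) + (-5)(-2) + (-6)(0) = 11
A^4[1,3] = (-1)(2) + (-5)(-2) + (-6)(-1) = 14
A^4[2,1] = (-26)(-1) + (-22)(-2) + (6)(-2) = 58
A^4[2,2] = (-26)(-1) + (-22)(-2) + (6)(0) = 70
A^4[2,3] = (-26)(2) + (-22)(-2) + (6)(-1) = -14
A^4[3,1] = (-2)(-1) + (-8)(-2) + (7)(-2) = 4
A^4[3,2] = (-2)(-1) + (-8)(-2) + (7)(0) = 18
A^4[3,3] = (-2)(2) + (-8)(-2) + (7)(-1) = 5
A^4 = 
  [ 23,  11,  14]
  [ 58,  70, -14]
  [  4,  18,   5]

Therefore
A^4 = 
  [ 23,  11,  14]
  [ 58,  70, -14]
  [  4,  18,   5]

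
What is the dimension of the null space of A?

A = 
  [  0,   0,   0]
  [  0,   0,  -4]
nullity(A) = 2

Row reduce:
Swap R1 ↔ R2
REF = 
  [  0,   0,  -4]
  [  0,   0,   0]
Pivot columns: 3 → 1 pivot.
rank(A) = 1, so nullity(A) = 3 - 1 = 2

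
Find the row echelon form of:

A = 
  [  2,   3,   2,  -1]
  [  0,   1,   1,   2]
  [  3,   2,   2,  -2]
Row operations:
R3 → R3 - (3/2)·R1
R3 → R3 + (5/2)·R2

Resulting echelon form:
REF = 
  [  2,   3,   2,  -1]
  [  0,   1,   1,   2]
  [  0,   0, 3/2, 9/2]

Rank = 3 (number of non-zero pivot rows).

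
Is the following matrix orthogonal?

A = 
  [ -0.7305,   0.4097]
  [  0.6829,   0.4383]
No

AᵀA = 
  [  1,   0]
  [  0,   0.3600]
≠ I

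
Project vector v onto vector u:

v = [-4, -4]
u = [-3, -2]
v·u = (-4)(-3) + (-4)(-2) = 20
u·u = (-3)² + (-2)² = 13
proj_u(v) = (v·u / u·u) × u = (20/13) × u

proj_u(v) = [-60/13, -40/13]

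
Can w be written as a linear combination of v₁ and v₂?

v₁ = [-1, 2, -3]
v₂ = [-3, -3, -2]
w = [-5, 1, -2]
No

Form the augmented matrix and row-reduce:
[v₁|v₂|w] = 
  [ -1,  -3,  -5]
  [  2,  -3,   1]
  [ -3,  -2,  -2]
R2 → R2 + (2)·R1
R3 → R3 - (3)·R1
R3 → R3 + (7/9)·R2
REF = 
  [ -1,  -3,  -5]
  [  0,  -9,  -9]
  [  0,   0,   6]

Row 3 reads [0 0 | 6], i.e. 0 = 6, so the system is inconsistent and w ∉ span{v₁, v₂}.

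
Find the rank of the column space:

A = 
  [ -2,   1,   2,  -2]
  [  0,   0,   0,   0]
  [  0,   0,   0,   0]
Row reduce:
(no row operations needed)
REF = 
  [ -2,   1,   2,  -2]
  [  0,   0,   0,   0]
  [  0,   0,   0,   0]
Pivot columns: 1 → 1 pivot.
dim(Col(A)) = number of pivot columns = 1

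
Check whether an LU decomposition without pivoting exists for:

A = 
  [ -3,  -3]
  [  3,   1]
Yes.
A[1,1] = -3 ≠ 0, so Gaussian elimination proceeds without a row swap: multiplier ℓ₂₁ = (3)/(-3) = -1, and U[2,2] = 1 - (-1)(-3) = -2.
L = 
  [  1,   0]
  [ -1,   1]
U = 
  [ -3,  -3]
  [  0,  -2]
Check row 2 of LU: [(-1)(-3), (-1)(-3) + (-2)] = [3, 1] = row 2 of A ✓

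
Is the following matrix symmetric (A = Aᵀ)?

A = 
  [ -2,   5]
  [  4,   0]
No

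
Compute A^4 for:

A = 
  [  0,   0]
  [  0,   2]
A² = A·A:
A²[1,1] = (0)(0) + (0)(0) = 0
A²[1,2] = (0)(0) + (0)(2) = 0
A²[2,1] = (0)(0) + (2)(0) = 0
A²[2,2] = (0)(0) + (2)(2) = 4
A² = 
  [  0,   0]
  [  0,   4]

A^3 = A^2·A:
A^3[1,1] = (0)(0) + (0)(0) = 0
A^3[1,2] = (0)(0) + (0)(2) = 0
A^3[2,1] = (0)(0) + (4)(0) = 0
A^3[2,2] = (0)(0) + (4)(2) = 8
A^3 = 
  [  0,   0]
  [  0,   8]

A^4 = A^3·A:
A^4[1,1] = (0)(0) + (0)(0) = 0
A^4[1,2] = (0)(0) + (0)(2) = 0
A^4[2,1] = (0)(0) + (8)(0) = 0
A^4[2,2] = (0)(0) + (8)(2) = 16
A^4 = 
  [  0,   0]
  [  0,  16]

Therefore
A^4 = 
  [  0,   0]
  [  0,  16]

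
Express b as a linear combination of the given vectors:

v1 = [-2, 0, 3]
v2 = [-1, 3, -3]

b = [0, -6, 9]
c1 = 1, c2 = -2

b = 1·v1 + -2·v2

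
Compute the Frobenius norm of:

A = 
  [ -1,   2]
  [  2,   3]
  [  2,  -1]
||A||_F = 4.796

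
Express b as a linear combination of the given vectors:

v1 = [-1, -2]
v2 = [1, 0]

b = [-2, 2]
c1 = -1, c2 = -3

b = -1·v1 + -3·v2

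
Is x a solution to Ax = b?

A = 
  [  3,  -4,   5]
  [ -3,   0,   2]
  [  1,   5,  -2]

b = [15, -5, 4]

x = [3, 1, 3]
No

Ax = [20, -3, 2] ≠ b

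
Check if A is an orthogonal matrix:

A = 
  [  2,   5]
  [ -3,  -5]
No

AᵀA = 
  [ 13,  25]
  [ 25,  50]
≠ I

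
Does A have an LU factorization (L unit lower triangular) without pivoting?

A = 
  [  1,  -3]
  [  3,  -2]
Yes.
A[1,1] = 1 ≠ 0, so Gaussian elimination proceeds without a row swap: multiplier ℓ₂₁ = (3)/(1) = 3, and U[2,2] = -2 - (3)(-3) = 7.
L = 
  [  1,   0]
  [  3,   1]
U = 
  [  1,  -3]
  [  0,   7]
Check row 2 of LU: [(3)(1), (3)(-3) + 7] = [3, -2] = row 2 of A ✓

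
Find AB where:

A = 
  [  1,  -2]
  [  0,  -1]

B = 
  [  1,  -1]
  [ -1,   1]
A is 2×2 and B is 2×2, so AB is 2×2. Each entry is (row of A)·(column of B):
AB[1,1] = (1)(1) + (-2)(-1) = 3
AB[1,2] = (1)(-1) + (-2)(1) = -3
AB[2,1] = (0)(1) + (-1)(-1) = 1
AB[2,2] = (0)(-1) + (-1)(1) = -1

AB = 
  [  3,  -3]
  [  1,  -1]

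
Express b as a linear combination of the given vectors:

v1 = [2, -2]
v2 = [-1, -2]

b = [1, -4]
c1 = 1, c2 = 1

b = 1·v1 + 1·v2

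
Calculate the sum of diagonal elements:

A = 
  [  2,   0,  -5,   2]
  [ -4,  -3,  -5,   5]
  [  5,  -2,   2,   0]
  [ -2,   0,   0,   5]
6

tr(A) = 2 + -3 + 2 + 5 = 6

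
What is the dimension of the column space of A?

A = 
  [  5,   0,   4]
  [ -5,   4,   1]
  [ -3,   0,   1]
Row reduce:
R2 → R2 + (1)·R1
R3 → R3 + (3/5)·R1
REF = 
  [   5,    0,    4]
  [   0,    4,    5]
  [   0,    0, 17/5]
Pivot columns: 1, 2, 3 → 3 pivots.
dim(Col(A)) = number of pivot columns = 3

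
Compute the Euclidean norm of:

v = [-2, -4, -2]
4.899

||v||₂ = √((-2)² + (-4)² + (-2)²) = √24 = 4.899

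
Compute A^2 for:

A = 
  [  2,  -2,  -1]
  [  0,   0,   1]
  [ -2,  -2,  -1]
A² = A·A:
A²[1,1] = (2)(2) + (-2)(0) + (-1)(-2) = 6
A²[1,2] = (2)(-2) + (-2)(0) + (-1)(-2) = -2
A²[1,3] = (2)(-1) + (-2)(1) + (-1)(-1) = -3
A²[2,1] = (0)(2) + (0)(0) + (1)(-2) = -2
A²[2,2] = (0)(-2) + (0)(0) + (1)(-2) = -2
A²[2,3] = (0)(-1) + (0)(1) + (1)(-1) = -1
A²[3,1] = (-2)(2) + (-2)(0) + (-1)(-2) = -2
A²[3,2] = (-2)(-2) + (-2)(0) + (-1)(-2) = 6
A²[3,3] = (-2)(-1) + (-2)(1) + (-1)(-1) = 1
A² = 
  [  6,  -2,  -3]
  [ -2,  -2,  -1]
  [ -2,   6,   1]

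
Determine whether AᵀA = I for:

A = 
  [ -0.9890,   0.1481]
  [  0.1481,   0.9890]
Yes

AᵀA = 
  [  1.0001,   0]
  [  0,   1.0001]
≈ I (equal to I up to the 4-dp rounding of the entries)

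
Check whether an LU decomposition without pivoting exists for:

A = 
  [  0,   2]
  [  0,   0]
Yes.
The first column is zero, so A is already upper triangular: L = I, U = A.
L = 
  [  1,   0]
  [  0,   1]
U = 
  [  0,   2]
  [  0,   0]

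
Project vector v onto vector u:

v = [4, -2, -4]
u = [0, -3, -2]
v·u = (4)(0) + (-2)(-3) + (-4)(-2) = 14
u·u = (0)² + (-3)² + (-2)² = 13
proj_u(v) = (v·u / u·u) × u = (14/13) × u

proj_u(v) = [0, -42/13, -28/13]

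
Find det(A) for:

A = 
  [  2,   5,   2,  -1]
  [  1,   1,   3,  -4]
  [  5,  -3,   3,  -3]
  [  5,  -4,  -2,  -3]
Cofactor expansion along row 1: det(A) = a₁₁M₁₁ - a₁₂M₁₂ + a₁₃M₁₃ - a₁₄M₁₄

M₁₁ = det[[1, 3, -4]; [-3, 3, -3]; [-4, -2, -3]]
  = (1)·((3)(-3) - (-3)(-2)) - (3)·((-3)(-3) - (-3)(-4)) + (-4)·((-3)(-2) - (3)(-4))
  = (1)(-15) - (3)(-3) + (-4)(18)
  = -78
M₁₂ = det[[1, 3, -4]; [5, 3, -3]; [5, -2, -3]]
  = (1)·((3)(-3) - (-3)(-2)) - (3)·((5)(-3) - (-3)(5)) + (-4)·((5)(-2) - (3)(5))
  = (1)(-15) - (3)(0) + (-4)(-25)
  = 85
M₁₃ = det[[1, 1, -4]; [5, -3, -3]; [5, -4, -3]]
  = (1)·((-3)(-3) - (-3)(-4)) - (1)·((5)(-3) - (-3)(5)) + (-4)·((5)(-4) - (-3)(5))
  = (1)(-3) - (1)(0) + (-4)(-5)
  = 17
M₁₄ = det[[1, 1, 3]; [5, -3, 3]; [5, -4, -2]]
  = (1)·((-3)(-2) - (3)(-4)) - (1)·((5)(-2) - (3)(5)) + (3)·((5)(-4) - (-3)(5))
  = (1)(18) - (1)(-25) + (3)(-5)
  = 28

det(A) = (2)(-78) - (5)(85) + (2)(17) - (-1)(28) = -519

det(A) = -519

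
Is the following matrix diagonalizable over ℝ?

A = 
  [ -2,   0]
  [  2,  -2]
No

tr(A) = -4, det(A) = 4
Characteristic polynomial: λ² - tr(A)λ + det(A) = λ² + 4λ + 4
λ² + 4λ + 4 = (λ + 2)²
Eigenvalues: -2, -2
λ=-2: alg. mult. = 2, geom. mult. = 2 - rank(A - (-2)I) = 2 - 1 = 1
Sum of geometric multiplicities = 1 < n = 2, so there aren't enough independent eigenvectors.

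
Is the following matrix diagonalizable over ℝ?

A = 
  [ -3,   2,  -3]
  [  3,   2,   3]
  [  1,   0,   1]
Yes

Characteristic polynomial: det(λI - A) = λ³ - 10λ
The constant term is 0, so λ = 0 is a root: p(λ) = λ(λ² - 10)
λ² - 10 = 0  ⇒  λ = (0 ± √((0)² - 4·(-10)))/2 = (0 ± √(40))/2
  = √10,  -√10
Eigenvalues: 0, √10, -√10  (≈ 0, 3.162, -3.162)
The two irrational eigenvalues are distinct (simple), so each has alg. mult. = geom. mult. = 1.
λ=0: alg. mult. = 1, geom. mult. = 3 - rank(A - (0)I) = 3 - 2 = 1
Sum of geometric multiplicities equals n, so A has n independent eigenvectors.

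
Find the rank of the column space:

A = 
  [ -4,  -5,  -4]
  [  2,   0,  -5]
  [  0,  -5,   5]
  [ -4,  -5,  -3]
dim(Col(A)) = 3

Row reduce:
R2 → R2 + (1/2)·R1
R4 → R4 - (1)·R1
R3 → R3 - (2)·R2
R4 → R4 - (1/19)·R3
REF = 
  [  -4,   -5,   -4]
  [   0, -5/2,   -7]
  [   0,    0,   19]
  [   0,    0,    0]
Pivot columns: 1, 2, 3 → 3 pivots.
dim(Col(A)) = number of pivot columns = 3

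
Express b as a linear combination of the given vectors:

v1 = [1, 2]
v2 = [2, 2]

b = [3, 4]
c1 = 1, c2 = 1

b = 1·v1 + 1·v2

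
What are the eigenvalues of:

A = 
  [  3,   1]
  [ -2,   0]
tr(A) = 3, det(A) = 2
Characteristic polynomial: λ² - tr(A)λ + det(A) = λ² - 3λ + 2
λ² - 3λ + 2 = (λ - 1)(λ - 2)

λ = 2, 1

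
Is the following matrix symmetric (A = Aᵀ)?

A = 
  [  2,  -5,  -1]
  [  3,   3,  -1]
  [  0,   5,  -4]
No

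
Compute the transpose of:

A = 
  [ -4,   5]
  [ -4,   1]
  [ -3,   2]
Aᵀ = 
  [ -4,  -4,  -3]
  [  5,   1,   2]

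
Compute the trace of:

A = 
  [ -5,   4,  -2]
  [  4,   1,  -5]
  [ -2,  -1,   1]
-3

tr(A) = -5 + 1 + 1 = -3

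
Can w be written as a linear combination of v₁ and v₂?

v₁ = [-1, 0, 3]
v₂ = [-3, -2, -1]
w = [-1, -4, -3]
No

Form the augmented matrix and row-reduce:
[v₁|v₂|w] = 
  [ -1,  -3,  -1]
  [  0,  -2,  -4]
  [  3,  -1,  -3]
R3 → R3 + (3)·R1
R3 → R3 - (5)·R2
REF = 
  [ -1,  -3,  -1]
  [  0,  -2,  -4]
  [  0,   0,  14]

Row 3 reads [0 0 | 14], i.e. 0 = 14, so the system is inconsistent and w ∉ span{v₁, v₂}.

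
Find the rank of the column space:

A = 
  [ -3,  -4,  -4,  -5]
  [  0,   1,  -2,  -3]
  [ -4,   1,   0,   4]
dim(Col(A)) = 3

Row reduce:
R3 → R3 - (4/3)·R1
R3 → R3 - (19/3)·R2
REF = 
  [  -3,   -4,   -4,   -5]
  [   0,    1,   -2,   -3]
  [   0,    0,   18, 89/3]
Pivot columns: 1, 2, 3 → 3 pivots.
dim(Col(A)) = number of pivot columns = 3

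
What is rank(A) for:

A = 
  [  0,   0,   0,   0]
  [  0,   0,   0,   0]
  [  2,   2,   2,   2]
rank(A) = 1

Row reduce:
Swap R1 ↔ R3
REF = 
  [  2,   2,   2,   2]
  [  0,   0,   0,   0]
  [  0,   0,   0,   0]
Pivot columns: 1 → 1 pivot.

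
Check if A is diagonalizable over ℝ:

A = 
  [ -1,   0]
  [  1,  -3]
Yes

tr(A) = -4, det(A) = 3
Characteristic polynomial: λ² - tr(A)λ + det(A) = λ² + 4λ + 3
λ² + 4λ + 3 = (λ + 3)(λ + 1)
Eigenvalues: -1, -3
λ=-3: alg. mult. = 1, geom. mult. = 2 - rank(A - (-3)I) = 2 - 1 = 1
λ=-1: alg. mult. = 1, geom. mult. = 2 - rank(A - (-1)I) = 2 - 1 = 1
Sum of geometric multiplicities equals n, so A has n independent eigenvectors.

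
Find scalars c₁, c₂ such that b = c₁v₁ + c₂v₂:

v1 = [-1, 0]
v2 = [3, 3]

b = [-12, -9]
c1 = 3, c2 = -3

b = 3·v1 + -3·v2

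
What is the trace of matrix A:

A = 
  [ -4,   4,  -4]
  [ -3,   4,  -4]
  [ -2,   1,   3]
3

tr(A) = -4 + 4 + 3 = 3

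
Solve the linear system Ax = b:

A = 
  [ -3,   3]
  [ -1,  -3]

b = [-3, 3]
Row reduce the augmented matrix [A|b]:
R2 → R2 - (1/3)·R1
REF = 
  [ -3,   3,  -3]
  [  0,  -4,   4]

Back-substitution:
x₂ = 4 / (-4) = -1
x₁ = (-3 - (3)(-1)) / (-3) = 0

x = [0, -1]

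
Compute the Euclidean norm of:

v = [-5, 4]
6.403

||v||₂ = √((-5)² + (4)²) = √41 = 6.403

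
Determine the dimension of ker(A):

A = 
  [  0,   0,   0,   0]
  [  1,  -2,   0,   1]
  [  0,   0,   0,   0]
nullity(A) = 3

Row reduce:
Swap R1 ↔ R2
REF = 
  [  1,  -2,   0,   1]
  [  0,   0,   0,   0]
  [  0,   0,   0,   0]
Pivot columns: 1 → 1 pivot.
rank(A) = 1, so nullity(A) = 4 - 1 = 3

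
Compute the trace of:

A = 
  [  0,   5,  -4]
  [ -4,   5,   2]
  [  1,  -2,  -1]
4

tr(A) = 0 + 5 + -1 = 4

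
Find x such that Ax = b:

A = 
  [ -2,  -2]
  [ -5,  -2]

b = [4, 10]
x = [-2, 0]

Row reduce the augmented matrix [A|b]:
R2 → R2 - (5/2)·R1
REF = 
  [ -2,  -2,   4]
  [  0,   3,   0]

Back-substitution:
x₂ = 0 / 3 = 0
x₁ = (4 - (-2)(0)) / (-2) = -2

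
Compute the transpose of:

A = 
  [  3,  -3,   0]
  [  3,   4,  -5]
Aᵀ = 
  [  3,   3]
  [ -3,   4]
  [  0,  -5]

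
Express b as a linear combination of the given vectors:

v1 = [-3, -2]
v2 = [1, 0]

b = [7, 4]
c1 = -2, c2 = 1

b = -2·v1 + 1·v2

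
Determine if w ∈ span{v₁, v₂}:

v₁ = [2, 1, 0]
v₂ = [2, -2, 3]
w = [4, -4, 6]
Yes

Form the augmented matrix and row-reduce:
[v₁|v₂|w] = 
  [  2,   2,   4]
  [  1,  -2,  -4]
  [  0,   3,   6]
R2 → R2 - (1/2)·R1
R3 → R3 + (1)·R2
REF = 
  [  2,   2,   4]
  [  0,  -3,  -6]
  [  0,   0,   0]

No row of the form [0 0 | nonzero], so the system is consistent. Back-substitution gives c₁ = 0, c₂ = 2: w = (0)·v₁ + (2)·v₂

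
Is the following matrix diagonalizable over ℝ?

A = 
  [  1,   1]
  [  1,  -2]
Yes

tr(A) = -1, det(A) = -3
Characteristic polynomial: λ² - tr(A)λ + det(A) = λ² + λ - 3
λ² + λ - 3 = 0  ⇒  λ = (-1 ± √((1)² - 4·(-3)))/2 = (-1 ± √(13))/2
  = (-1 + √13)/2,  (-1 - √13)/2
Eigenvalues: (-1 + √13)/2, (-1 - √13)/2  (≈ 1.303, -2.303)
The two irrational eigenvalues are distinct (simple), so each has alg. mult. = geom. mult. = 1.
Sum of geometric multiplicities equals n, so A has n independent eigenvectors.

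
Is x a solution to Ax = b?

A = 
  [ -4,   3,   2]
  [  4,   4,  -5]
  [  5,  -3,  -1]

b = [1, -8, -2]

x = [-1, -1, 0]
Yes

Ax = [1, -8, -2] = b ✓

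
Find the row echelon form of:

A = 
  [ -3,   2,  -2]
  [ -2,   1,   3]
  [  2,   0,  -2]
Row operations:
R2 → R2 - (2/3)·R1
R3 → R3 + (2/3)·R1
R3 → R3 + (4)·R2

Resulting echelon form:
REF = 
  [  -3,    2,   -2]
  [   0, -1/3, 13/3]
  [   0,    0,   14]

Rank = 3 (number of non-zero pivot rows).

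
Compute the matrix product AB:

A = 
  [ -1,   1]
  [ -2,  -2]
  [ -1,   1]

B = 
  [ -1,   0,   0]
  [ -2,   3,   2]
AB = 
  [ -1,   3,   2]
  [  6,  -6,  -4]
  [ -1,   3,   2]

A is 3×2 and B is 2×3, so AB is 3×3. Each entry is (row of A)·(column of B):
AB[1,1] = (-1)(-1) + (1)(-2) = -1
AB[1,2] = (-1)(0) + (1)(3) = 3
AB[1,3] = (-1)(0) + (1)(2) = 2
AB[2,1] = (-2)(-1) + (-2)(-2) = 6
AB[2,2] = (-2)(0) + (-2)(3) = -6
AB[2,3] = (-2)(0) + (-2)(2) = -4
AB[3,1] = (-1)(-1) + (1)(-2) = -1
AB[3,2] = (-1)(0) + (1)(3) = 3
AB[3,3] = (-1)(0) + (1)(2) = 2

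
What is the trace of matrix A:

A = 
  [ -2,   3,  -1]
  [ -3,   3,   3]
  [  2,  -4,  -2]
-1

tr(A) = -2 + 3 + -2 = -1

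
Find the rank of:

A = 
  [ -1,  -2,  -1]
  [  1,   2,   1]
Row reduce:
R2 → R2 + (1)·R1
REF = 
  [ -1,  -2,  -1]
  [  0,   0,   0]
Pivot columns: 1 → 1 pivot.

rank(A) = 1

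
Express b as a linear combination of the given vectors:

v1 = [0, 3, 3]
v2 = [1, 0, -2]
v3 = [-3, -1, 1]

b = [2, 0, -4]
c1 = 0, c2 = 2, c3 = 0

b = 0·v1 + 2·v2 + 0·v3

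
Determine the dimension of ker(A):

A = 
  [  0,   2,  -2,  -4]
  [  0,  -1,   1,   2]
nullity(A) = 3

Row reduce:
R2 → R2 + (1/2)·R1
REF = 
  [  0,   2,  -2,  -4]
  [  0,   0,   0,   0]
Pivot columns: 2 → 1 pivot.
rank(A) = 1, so nullity(A) = 4 - 1 = 3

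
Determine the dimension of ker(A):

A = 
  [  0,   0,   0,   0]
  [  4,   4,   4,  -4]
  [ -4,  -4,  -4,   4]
nullity(A) = 3

Row reduce:
Swap R1 ↔ R2
R3 → R3 + (1)·R1
REF = 
  [  4,   4,   4,  -4]
  [  0,   0,   0,   0]
  [  0,   0,   0,   0]
Pivot columns: 1 → 1 pivot.
rank(A) = 1, so nullity(A) = 4 - 1 = 3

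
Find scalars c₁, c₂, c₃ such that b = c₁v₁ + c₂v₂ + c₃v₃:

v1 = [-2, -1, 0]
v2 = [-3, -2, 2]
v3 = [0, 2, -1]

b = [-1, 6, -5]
c1 = 2, c2 = -1, c3 = 3

b = 2·v1 + -1·v2 + 3·v3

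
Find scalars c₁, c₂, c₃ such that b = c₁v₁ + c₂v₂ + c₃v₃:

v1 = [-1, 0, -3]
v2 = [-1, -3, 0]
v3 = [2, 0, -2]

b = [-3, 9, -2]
c1 = 2, c2 = -3, c3 = -2

b = 2·v1 + -3·v2 + -2·v3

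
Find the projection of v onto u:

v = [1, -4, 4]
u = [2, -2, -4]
v·u = (1)(2) + (-4)(-2) + (4)(-4) = -6
u·u = (2)² + (-2)² + (-4)² = 24
proj_u(v) = (v·u / u·u) × u = (-6/24) × u = (-1/4) × u

proj_u(v) = [-1/2, 1/2, 1]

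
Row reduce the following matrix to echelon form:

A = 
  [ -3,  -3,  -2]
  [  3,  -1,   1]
Row operations:
R2 → R2 + (1)·R1

Resulting echelon form:
REF = 
  [ -3,  -3,  -2]
  [  0,  -4,  -1]

Rank = 2 (number of non-zero pivot rows).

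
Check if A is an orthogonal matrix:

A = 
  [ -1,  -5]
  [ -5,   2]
No

AᵀA = 
  [ 26,  -5]
  [ -5,  29]
≠ I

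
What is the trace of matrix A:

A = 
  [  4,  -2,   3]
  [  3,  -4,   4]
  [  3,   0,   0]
0

tr(A) = 4 + -4 + 0 = 0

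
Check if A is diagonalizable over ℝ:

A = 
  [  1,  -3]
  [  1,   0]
No

tr(A) = 1, det(A) = 3
Characteristic polynomial: λ² - tr(A)λ + det(A) = λ² - λ + 3
λ² - λ + 3 = 0  ⇒  λ = (1 ± √((-1)² - 4·(3)))/2 = (1 ± √(-11))/2
  = (1 + i√11)/2,  (1 - i√11)/2
Eigenvalues: (1 + i√11)/2, (1 - i√11)/2  (≈ 0.5 + 1.658i, 0.5 - 1.658i)
Has complex eigenvalues (not diagonalizable over ℝ).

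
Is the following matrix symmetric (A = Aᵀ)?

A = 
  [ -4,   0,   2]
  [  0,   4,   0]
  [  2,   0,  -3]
Yes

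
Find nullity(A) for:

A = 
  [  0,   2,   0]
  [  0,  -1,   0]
nullity(A) = 2

Row reduce:
R2 → R2 + (1/2)·R1
REF = 
  [  0,   2,   0]
  [  0,   0,   0]
Pivot columns: 2 → 1 pivot.
rank(A) = 1, so nullity(A) = 3 - 1 = 2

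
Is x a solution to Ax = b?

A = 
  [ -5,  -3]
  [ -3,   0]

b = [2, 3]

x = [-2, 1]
No

Ax = [7, 6] ≠ b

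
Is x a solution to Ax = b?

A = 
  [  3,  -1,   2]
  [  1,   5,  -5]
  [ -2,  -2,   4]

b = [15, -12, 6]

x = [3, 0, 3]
Yes

Ax = [15, -12, 6] = b ✓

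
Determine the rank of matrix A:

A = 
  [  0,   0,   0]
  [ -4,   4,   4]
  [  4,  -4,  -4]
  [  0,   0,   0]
Row reduce:
Swap R1 ↔ R2
R3 → R3 + (1)·R1
REF = 
  [ -4,   4,   4]
  [  0,   0,   0]
  [  0,   0,   0]
  [  0,   0,   0]
Pivot columns: 1 → 1 pivot.

rank(A) = 1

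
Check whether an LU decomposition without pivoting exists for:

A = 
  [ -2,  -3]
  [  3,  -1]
Yes.
A[1,1] = -2 ≠ 0, so Gaussian elimination proceeds without a row swap: multiplier ℓ₂₁ = (3)/(-2) = -3/2, and U[2,2] = -1 - (-3/2)(-3) = -11/2.
L = 
  [   1,    0]
  [-3/2,    1]
U = 
  [   -2,    -3]
  [    0, -11/2]
Check row 2 of LU: [(-3/2)(-2), (-3/2)(-3) + (-11/2)] = [3, -1] = row 2 of A ✓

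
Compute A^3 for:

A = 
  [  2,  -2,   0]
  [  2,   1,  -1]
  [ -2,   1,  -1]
A² = A·A:
A²[1,1] = (2)(2) + (-2)(2) + (0)(-2) = 0
A²[1,2] = (2)(-2) + (-2)(1) + (0)(1) = -6
A²[1,3] = (2)(0) + (-2)(-1) + (0)(-1) = 2
A²[2,1] = (2)(2) + (1)(2) + (-1)(-2) = 8
A²[2,2] = (2)(-2) + (1)(1) + (-1)(1) = -4
A²[2,3] = (2)(0) + (1)(-1) + (-1)(-1) = 0
A²[3,1] = (-2)(2) + (1)(2) + (-1)(-2) = 0
A²[3,2] = (-2)(-2) + (1)(1) + (-1)(1) = 4
A²[3,3] = (-2)(0) + (1)(-1) + (-1)(-1) = 0
A² = 
  [  0,  -6,   2]
  [  8,  -4,   0]
  [  0,   4,   0]

A^3 = A^2·A:
A^3[1,1] = (0)(2) + (-6)(2) + (2)(-2) = -16
A^3[1,2] = (0)(-2) + (-6)(1) + (2)(1) = -4
A^3[1,3] = (0)(0) + (-6)(-1) + (2)(-1) = 4
A^3[2,1] = (8)(2) + (-4)(2) + (0)(-2) = 8
A^3[2,2] = (8)(-2) + (-4)(1) + (0)(1) = -20
A^3[2,3] = (8)(0) + (-4)(-1) + (0)(-1) = 4
A^3[3,1] = (0)(2) + (4)(2) + (0)(-2) = 8
A^3[3,2] = (0)(-2) + (4)(1) + (0)(1) = 4
A^3[3,3] = (0)(0) + (4)(-1) + (0)(-1) = -4
A^3 = 
  [-16,  -4,   4]
  [  8, -20,   4]
  [  8,   4,  -4]

Therefore
A^3 = 
  [-16,  -4,   4]
  [  8, -20,   4]
  [  8,   4,  -4]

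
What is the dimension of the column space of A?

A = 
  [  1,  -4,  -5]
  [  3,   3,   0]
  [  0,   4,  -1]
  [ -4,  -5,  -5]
Row reduce:
R2 → R2 - (3)·R1
R4 → R4 + (4)·R1
R3 → R3 - (4/15)·R2
R4 → R4 + (7/5)·R2
R4 → R4 - (4/5)·R3
REF = 
  [  1,  -4,  -5]
  [  0,  15,  15]
  [  0,   0,  -5]
  [  0,   0,   0]
Pivot columns: 1, 2, 3 → 3 pivots.
dim(Col(A)) = number of pivot columns = 3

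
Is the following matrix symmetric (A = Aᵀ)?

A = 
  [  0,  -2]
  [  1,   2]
No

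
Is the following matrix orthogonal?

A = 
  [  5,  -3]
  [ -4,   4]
No

AᵀA = 
  [ 41, -31]
  [-31,  25]
≠ I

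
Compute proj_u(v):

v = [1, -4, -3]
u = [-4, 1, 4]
v·u = (1)(-4) + (-4)(1) + (-3)(4) = -20
u·u = (-4)² + (1)² + (4)² = 33
proj_u(v) = (v·u / u·u) × u = (-20/33) × u

proj_u(v) = [80/33, -20/33, -80/33]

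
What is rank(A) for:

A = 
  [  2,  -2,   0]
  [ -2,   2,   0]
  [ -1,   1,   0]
Row reduce:
R2 → R2 + (1)·R1
R3 → R3 + (1/2)·R1
REF = 
  [  2,  -2,   0]
  [  0,   0,   0]
  [  0,   0,   0]
Pivot columns: 1 → 1 pivot.

rank(A) = 1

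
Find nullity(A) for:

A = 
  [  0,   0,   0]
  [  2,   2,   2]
nullity(A) = 2

Row reduce:
Swap R1 ↔ R2
REF = 
  [  2,   2,   2]
  [  0,   0,   0]
Pivot columns: 1 → 1 pivot.
rank(A) = 1, so nullity(A) = 3 - 1 = 2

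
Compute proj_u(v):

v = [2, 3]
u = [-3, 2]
v·u = (2)(-3) + (3)(2) = 0
u·u = (-3)² + (2)² = 13
proj_u(v) = (v·u / u·u) × u = (0/13) × u = (0) × u

proj_u(v) = [0, 0]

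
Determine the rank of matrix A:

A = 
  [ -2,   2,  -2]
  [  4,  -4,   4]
rank(A) = 1

Row reduce:
R2 → R2 + (2)·R1
REF = 
  [ -2,   2,  -2]
  [  0,   0,   0]
Pivot columns: 1 → 1 pivot.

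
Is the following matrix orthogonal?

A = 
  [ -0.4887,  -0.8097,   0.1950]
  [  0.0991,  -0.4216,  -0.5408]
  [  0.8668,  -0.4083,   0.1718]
No

AᵀA = 
  [  1,   0,   0]
  [  0,   1.0001,   0]
  [  0,   0,   0.3600]
≠ I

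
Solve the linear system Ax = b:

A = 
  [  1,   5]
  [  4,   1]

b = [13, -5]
x = [-2, 3]

Row reduce the augmented matrix [A|b]:
R2 → R2 - (4)·R1
REF = 
  [  1,   5,  13]
  [  0, -19, -57]

Back-substitution:
x₂ = (-57) / (-19) = 3
x₁ = (13 - (5)(3)) / 1 = -2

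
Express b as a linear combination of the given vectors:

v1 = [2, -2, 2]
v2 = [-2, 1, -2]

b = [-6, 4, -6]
c1 = -1, c2 = 2

b = -1·v1 + 2·v2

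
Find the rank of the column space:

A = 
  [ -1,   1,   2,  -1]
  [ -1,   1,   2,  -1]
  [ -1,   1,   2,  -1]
Row reduce:
R2 → R2 - (1)·R1
R3 → R3 - (1)·R1
REF = 
  [ -1,   1,   2,  -1]
  [  0,   0,   0,   0]
  [  0,   0,   0,   0]
Pivot columns: 1 → 1 pivot.
dim(Col(A)) = number of pivot columns = 1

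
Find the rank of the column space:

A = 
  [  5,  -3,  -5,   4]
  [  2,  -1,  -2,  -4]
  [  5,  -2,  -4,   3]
dim(Col(A)) = 3

Row reduce:
R2 → R2 - (2/5)·R1
R3 → R3 - (1)·R1
R3 → R3 - (5)·R2
REF = 
  [    5,    -3,    -5,     4]
  [    0,   1/5,     0, -28/5]
  [    0,     0,     1,    27]
Pivot columns: 1, 2, 3 → 3 pivots.
dim(Col(A)) = number of pivot columns = 3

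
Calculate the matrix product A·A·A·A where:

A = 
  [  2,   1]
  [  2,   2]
A² = A·A:
A²[1,1] = (2)(2) + (1)(2) = 6
A²[1,2] = (2)(1) + (1)(2) = 4
A²[2,1] = (2)(2) + (2)(2) = 8
A²[2,2] = (2)(1) + (2)(2) = 6
A² = 
  [  6,   4]
  [  8,   6]

A^3 = A^2·A:
A^3[1,1] = (6)(2) + (4)(2) = 20
A^3[1,2] = (6)(1) + (4)(2) = 14
A^3[2,1] = (8)(2) + (6)(2) = 28
A^3[2,2] = (8)(1) + (6)(2) = 20
A^3 = 
  [ 20,  14]
  [ 28,  20]

A^4 = A^3·A:
A^4[1,1] = (20)(2) + (14)(2) = 68
A^4[1,2] = (20)(1) + (14)(2) = 48
A^4[2,1] = (28)(2) + (20)(2) = 96
A^4[2,2] = (28)(1) + (20)(2) = 68
A^4 = 
  [ 68,  48]
  [ 96,  68]

Therefore
A^4 = 
  [ 68,  48]
  [ 96,  68]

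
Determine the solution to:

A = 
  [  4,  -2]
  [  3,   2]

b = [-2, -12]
x = [-2, -3]

Row reduce the augmented matrix [A|b]:
R2 → R2 - (3/4)·R1
REF = 
  [    4,    -2,    -2]
  [    0,   7/2, -21/2]

Back-substitution:
x₂ = (-21/2) / (7/2) = -3
x₁ = (-2 - (-2)(-3)) / 4 = -2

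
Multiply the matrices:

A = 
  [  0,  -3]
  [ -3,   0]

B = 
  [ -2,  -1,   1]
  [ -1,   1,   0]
A is 2×2 and B is 2×3, so AB is 2×3. Each entry is (row of A)·(column of B):
AB[1,1] = (0)(-2) + (-3)(-1) = 3
AB[1,2] = (0)(-1) + (-3)(1) = -3
AB[1,3] = (0)(1) + (-3)(0) = 0
AB[2,1] = (-3)(-2) + (0)(-1) = 6
AB[2,2] = (-3)(-1) + (0)(1) = 3
AB[2,3] = (-3)(1) + (0)(0) = -3

AB = 
  [  3,  -3,   0]
  [  6,   3,  -3]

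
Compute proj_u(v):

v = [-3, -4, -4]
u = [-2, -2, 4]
proj_u(v) = [1/6, 1/6, -1/3]

v·u = (-3)(-2) + (-4)(-2) + (-4)(4) = -2
u·u = (-2)² + (-2)² + (4)² = 24
proj_u(v) = (v·u / u·u) × u = (-2/24) × u = (-1/12) × u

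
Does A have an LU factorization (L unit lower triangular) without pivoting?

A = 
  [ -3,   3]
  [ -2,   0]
Yes.
A[1,1] = -3 ≠ 0, so Gaussian elimination proceeds without a row swap: multiplier ℓ₂₁ = (-2)/(-3) = 2/3, and U[2,2] = 0 - (2/3)(3) = -2.
L = 
  [  1,   0]
  [2/3,   1]
U = 
  [ -3,   3]
  [  0,  -2]
Check row 2 of LU: [(2/3)(-3), (2/3)(3) + (-2)] = [-2, 0] = row 2 of A ✓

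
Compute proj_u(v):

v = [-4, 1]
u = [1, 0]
proj_u(v) = [-4, 0]

v·u = (-4)(1) + (1)(0) = -4
u·u = (1)² + (0)² = 1
proj_u(v) = (v·u / u·u) × u = (-4/1) × u = (-4) × u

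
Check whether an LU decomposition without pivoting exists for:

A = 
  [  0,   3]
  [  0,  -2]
Yes.
The first column is zero, so A is already upper triangular: L = I, U = A.
L = 
  [  1,   0]
  [  0,   1]
U = 
  [  0,   3]
  [  0,  -2]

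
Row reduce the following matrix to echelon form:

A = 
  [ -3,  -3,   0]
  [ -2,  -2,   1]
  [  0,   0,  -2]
Row operations:
R2 → R2 - (2/3)·R1
R3 → R3 + (2)·R2

Resulting echelon form:
REF = 
  [ -3,  -3,   0]
  [  0,   0,   1]
  [  0,   0,   0]

Rank = 2 (number of non-zero pivot rows).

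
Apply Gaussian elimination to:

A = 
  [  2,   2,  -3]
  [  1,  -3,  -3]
Row operations:
R2 → R2 - (1/2)·R1

Resulting echelon form:
REF = 
  [   2,    2,   -3]
  [   0,   -4, -3/2]

Rank = 2 (number of non-zero pivot rows).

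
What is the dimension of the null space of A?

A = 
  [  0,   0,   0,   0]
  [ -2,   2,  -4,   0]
nullity(A) = 3

Row reduce:
Swap R1 ↔ R2
REF = 
  [ -2,   2,  -4,   0]
  [  0,   0,   0,   0]
Pivot columns: 1 → 1 pivot.
rank(A) = 1, so nullity(A) = 4 - 1 = 3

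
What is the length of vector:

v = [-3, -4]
5

||v||₂ = √((-3)² + (-4)²) = √25 = 5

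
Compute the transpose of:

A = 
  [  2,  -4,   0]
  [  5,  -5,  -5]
Aᵀ = 
  [  2,   5]
  [ -4,  -5]
  [  0,  -5]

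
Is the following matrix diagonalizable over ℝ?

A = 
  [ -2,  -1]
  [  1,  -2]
No

tr(A) = -4, det(A) = 5
Characteristic polynomial: λ² - tr(A)λ + det(A) = λ² + 4λ + 5
λ² + 4λ + 5 = 0  ⇒  λ = (-4 ± √((4)² - 4·(5)))/2 = (-4 ± √(-4))/2
  = -2 + i,  -2 - i
Eigenvalues: -2 + i, -2 - i  (≈ -2 + 1i, -2 - 1i)
Has complex eigenvalues (not diagonalizable over ℝ).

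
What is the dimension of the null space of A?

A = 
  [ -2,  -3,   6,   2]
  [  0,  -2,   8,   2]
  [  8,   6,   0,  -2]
nullity(A) = 2

Row reduce:
R3 → R3 + (4)·R1
R3 → R3 - (3)·R2
REF = 
  [ -2,  -3,   6,   2]
  [  0,  -2,   8,   2]
  [  0,   0,   0,   0]
Pivot columns: 1, 2 → 2 pivots.
rank(A) = 2, so nullity(A) = 4 - 2 = 2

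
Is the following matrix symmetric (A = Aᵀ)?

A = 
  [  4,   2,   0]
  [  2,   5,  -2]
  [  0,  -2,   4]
Yes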